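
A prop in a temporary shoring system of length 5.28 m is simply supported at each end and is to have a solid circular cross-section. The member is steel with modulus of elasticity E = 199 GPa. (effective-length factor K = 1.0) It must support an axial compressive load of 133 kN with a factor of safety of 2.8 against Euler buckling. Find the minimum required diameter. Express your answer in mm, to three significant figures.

d ≈ 102 mm

Required P_cr = n·P = 2.8 × 133 = 372.4 kN
L_e = K·L = 1 × 5.28 = 5.280 m
Required I = P_cr·L_e²/(π²E) = 3.724×10^5 × 5.280² / (π² × 1.99×10^11) = 5.286×10^-6 m⁴
I_req = 5.286×10^6 mm⁴
Solid circle: I = πd⁴/64  ⇒  d = (64I/π)^(1/4) = (64×5.286×10^6/π)^(1/4) = 102 mm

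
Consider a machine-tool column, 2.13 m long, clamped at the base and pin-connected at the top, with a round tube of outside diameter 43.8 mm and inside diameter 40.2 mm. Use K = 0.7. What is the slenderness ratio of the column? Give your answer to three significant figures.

d_o = 43.8 mm, d_i = 40.2 mm
I = π(d_o⁴ − d_i⁴)/64 = π(43.8⁴ − 40.20⁴)/64 = 5.247×10^4 mm⁴
A = 237.5 mm²;  r_min = √(I/A) = √(5.247×10^4/237.5) = 14.86 mm
L_e = K·L = 0.7 × 2.13 m = 1.491 m = 1491.0 mm
λ = L_e / r_min = 1491.0 / 14.86 = 100

λ ≈ 100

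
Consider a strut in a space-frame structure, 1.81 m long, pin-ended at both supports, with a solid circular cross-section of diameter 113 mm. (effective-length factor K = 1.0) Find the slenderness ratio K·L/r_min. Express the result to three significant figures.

For a solid circle r = d/4 = 113/4 = 28.25 mm
L_e = K·L = 1 × 1.81 m = 1.810 m = 1810.0 mm
λ = L_e / r_min = 1810.0 / 28.25 = 64.1

λ ≈ 64.1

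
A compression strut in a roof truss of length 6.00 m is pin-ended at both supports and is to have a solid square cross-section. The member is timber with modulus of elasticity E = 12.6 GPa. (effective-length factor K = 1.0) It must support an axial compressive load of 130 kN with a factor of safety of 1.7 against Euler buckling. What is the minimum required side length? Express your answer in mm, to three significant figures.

Required P_cr = n·P = 1.7 × 130 = 221.0 kN
L_e = K·L = 1 × 6.00 = 6.000 m
Required I = P_cr·L_e²/(π²E) = 2.210×10^5 × 6.000² / (π² × 1.26×10^10) = 6.398×10^-5 m⁴
I_req = 6.398×10^7 mm⁴
Solid square: I = a⁴/12  ⇒  a = (12I)^(1/4) = (12×6.398×10^7)^(1/4) = 166 mm

a ≈ 166 mm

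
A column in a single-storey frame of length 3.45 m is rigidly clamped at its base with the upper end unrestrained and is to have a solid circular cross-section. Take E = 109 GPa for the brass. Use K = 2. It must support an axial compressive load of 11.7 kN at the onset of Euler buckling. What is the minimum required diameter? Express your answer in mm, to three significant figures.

d ≈ 57.0 mm

L_e = K·L = 2 × 3.45 = 6.900 m
Required I = P_cr·L_e²/(π²E) = 1.170×10^4 × 6.900² / (π² × 1.09×10^11) = 5.178×10^-7 m⁴
I_req = 5.178×10^5 mm⁴
Solid circle: I = πd⁴/64  ⇒  d = (64I/π)^(1/4) = (64×5.178×10^5/π)^(1/4) = 57.0 mm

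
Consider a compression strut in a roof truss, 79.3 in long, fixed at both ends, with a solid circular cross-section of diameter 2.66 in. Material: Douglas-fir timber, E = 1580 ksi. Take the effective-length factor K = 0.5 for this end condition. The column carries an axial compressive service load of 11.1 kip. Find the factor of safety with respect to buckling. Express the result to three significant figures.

n ≈ 2.20

I = πd⁴/64 = π×2.66⁴/64 = 2.458 in⁴
Effective length L_e = K·L = 0.5 × 79.3 = 39.65 in
P_cr = π²EI / L_e² = π² × 1580×10³ × 2.458 / 39.65² = 2.438×10^4 lb
Factor of safety n = P_cr / P = 24.376 / 11.1 = 2.20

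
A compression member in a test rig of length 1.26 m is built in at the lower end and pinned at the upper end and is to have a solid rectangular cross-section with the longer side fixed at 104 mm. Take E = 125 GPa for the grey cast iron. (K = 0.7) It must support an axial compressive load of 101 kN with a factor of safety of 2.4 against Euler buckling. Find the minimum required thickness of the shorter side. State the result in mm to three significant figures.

Required P_cr = n·P = 2.4 × 101 = 242.4 kN
L_e = K·L = 0.7 × 1.26 = 0.8820 m
Required I = P_cr·L_e²/(π²E) = 2.424×10^5 × 0.8820² / (π² × 1.25×10^11) = 1.528×10^-7 m⁴
I_req = 1.528×10^5 mm⁴
Rectangle, weak axis: I_min = h·b³/12 with h = 104 mm fixed  ⇒  b = (12I/h)^(1/3) = 26.0 mm

b ≈ 26.0 mm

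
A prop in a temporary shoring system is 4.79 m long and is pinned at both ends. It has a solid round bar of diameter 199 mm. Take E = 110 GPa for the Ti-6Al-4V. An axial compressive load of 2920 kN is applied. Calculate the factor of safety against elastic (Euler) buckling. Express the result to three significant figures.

n ≈ 1.25

I = πd⁴/64 = π×199⁴/64 = 7.698×10^7 mm⁴
I = 7.698×10^7 mm⁴ = 7.698×10^-5 m⁴
Effective length L_e = K·L = 1 × 4.79 = 4.790 m
P_cr = π²EI / L_e² = π² × 110×10⁹ × 7.698×10^-5 / 4.790² = 3.643×10^6 N
Factor of safety n = P_cr / P = 3642.5 / 2920 = 1.25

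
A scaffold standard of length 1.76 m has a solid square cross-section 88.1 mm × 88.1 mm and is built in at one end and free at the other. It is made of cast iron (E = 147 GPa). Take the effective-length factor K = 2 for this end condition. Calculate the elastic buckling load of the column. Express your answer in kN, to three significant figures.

I = a⁴/12 = 88.1⁴/12 = 5.020×10^6 mm⁴
I = 5.020×10^6 mm⁴ = 5.020×10^-6 m⁴
Effective length L_e = K·L = 2 × 1.76 = 3.520 m
P_cr = π²EI / L_e² = π² × 147×10⁹ × 5.020×10^-6 / 3.520² = 5.878×10^5 N

P_cr ≈ 588 kN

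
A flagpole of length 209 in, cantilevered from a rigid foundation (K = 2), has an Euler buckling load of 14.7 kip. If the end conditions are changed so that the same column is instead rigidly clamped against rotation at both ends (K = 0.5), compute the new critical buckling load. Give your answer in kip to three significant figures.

P_cr ≈ 235 kip

P_cr ∝ 1/K², so P_cr,new = P_cr,old × (K_old/K_new)² = 14.7 × (2/0.5)²
= 14.7 × 16.00 = 235 kip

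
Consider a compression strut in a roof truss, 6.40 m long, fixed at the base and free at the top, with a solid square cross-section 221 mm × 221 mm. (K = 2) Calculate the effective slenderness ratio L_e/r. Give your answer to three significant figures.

λ ≈ 201

For a square r = a/√12 = 221/√12 = 63.80 mm
L_e = K·L = 2 × 6.40 m = 12.80 m = 12800 mm
λ = L_e / r_min = 12800 / 63.80 = 201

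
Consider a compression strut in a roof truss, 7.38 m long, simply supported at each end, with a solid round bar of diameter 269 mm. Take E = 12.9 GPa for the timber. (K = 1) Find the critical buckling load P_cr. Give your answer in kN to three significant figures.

I = πd⁴/64 = π×269⁴/64 = 2.570×10^8 mm⁴
I = 2.570×10^8 mm⁴ = 2.570×10^-4 m⁴
Effective length L_e = K·L = 1 × 7.38 = 7.380 m
P_cr = π²EI / L_e² = π² × 12.9×10⁹ × 2.570×10^-4 / 7.380² = 6.008×10^5 N

P_cr ≈ 601 kN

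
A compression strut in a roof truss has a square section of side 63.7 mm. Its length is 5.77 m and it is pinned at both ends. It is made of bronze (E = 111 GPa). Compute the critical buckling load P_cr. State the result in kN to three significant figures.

P_cr ≈ 45.1 kN

I = a⁴/12 = 63.7⁴/12 = 1.372×10^6 mm⁴
I = 1.372×10^6 mm⁴ = 1.372×10^-6 m⁴
Effective length L_e = K·L = 1 × 5.77 = 5.770 m
P_cr = π²EI / L_e² = π² × 111×10⁹ × 1.372×10^-6 / 5.770² = 4.515×10^4 N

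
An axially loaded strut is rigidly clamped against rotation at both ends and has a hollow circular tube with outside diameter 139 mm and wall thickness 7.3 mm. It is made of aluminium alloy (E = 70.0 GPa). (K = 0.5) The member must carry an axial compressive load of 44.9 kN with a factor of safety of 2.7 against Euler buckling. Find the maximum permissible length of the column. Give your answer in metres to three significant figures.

L_max ≈ 12.2 m

Inner diameter d_i = 139 − 2×7.3 = 124.4 mm
I = π(d_o⁴ − d_i⁴)/64 = π(139⁴ − 124.4⁴)/64 = 6.569×10^6 mm⁴
I = 6.569×10^-6 m⁴
Required critical load P_cr = n·P = 2.7 × 44.9 = 121.2 kN = 1.212×10^5 N
From P_cr = π²EI/(K·L)²:  L = (1/K)·√(π²EI/P_cr) = (1/0.5)·√(π²×7.00×10^10×6.569×10^-6/1.212×10^5)
L = 12.2 m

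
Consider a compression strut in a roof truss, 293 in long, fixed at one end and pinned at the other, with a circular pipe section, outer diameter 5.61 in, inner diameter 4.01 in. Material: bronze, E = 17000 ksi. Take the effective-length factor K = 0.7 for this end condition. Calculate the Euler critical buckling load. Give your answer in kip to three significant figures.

d_o = 5.61 in, d_i = 4.01 in
I = π(d_o⁴ − d_i⁴)/64 = π(5.61⁴ − 4.010⁴)/64 = 35.93 in⁴
Effective length L_e = K·L = 0.7 × 293 = 205.1 in
P_cr = π²EI / L_e² = π² × 17000×10³ × 35.93 / 205.1² = 1.433×10^5 lb

P_cr ≈ 143 kip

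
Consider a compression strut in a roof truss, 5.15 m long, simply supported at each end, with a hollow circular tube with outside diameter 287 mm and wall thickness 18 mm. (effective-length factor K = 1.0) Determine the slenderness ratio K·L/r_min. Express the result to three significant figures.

Inner diameter d_i = 287 − 2×18 = 251.0 mm
I = π(d_o⁴ − d_i⁴)/64 = π(287⁴ − 251.0⁴)/64 = 1.382×10^8 mm⁴
A = 1.521×10^4 mm²;  r_min = √(I/A) = √(1.382×10^8/1.521×10^4) = 95.32 mm
L_e = K·L = 1 × 5.15 m = 5.150 m = 5150.0 mm
λ = L_e / r_min = 5150.0 / 95.32 = 54.0

λ ≈ 54.0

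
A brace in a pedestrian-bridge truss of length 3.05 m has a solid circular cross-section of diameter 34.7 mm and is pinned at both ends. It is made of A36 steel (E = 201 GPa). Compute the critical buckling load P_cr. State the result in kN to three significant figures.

P_cr ≈ 15.2 kN

I = πd⁴/64 = π×34.7⁴/64 = 7.117×10^4 mm⁴
I = 7.117×10^4 mm⁴ = 7.117×10^-8 m⁴
Effective length L_e = K·L = 1 × 3.05 = 3.050 m
P_cr = π²EI / L_e² = π² × 201×10⁹ × 7.117×10^-8 / 3.050² = 1.518×10^4 N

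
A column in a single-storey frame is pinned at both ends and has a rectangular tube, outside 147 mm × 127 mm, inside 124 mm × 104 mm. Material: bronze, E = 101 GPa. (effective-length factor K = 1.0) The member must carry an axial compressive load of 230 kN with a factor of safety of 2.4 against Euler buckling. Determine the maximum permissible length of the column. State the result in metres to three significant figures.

L_max ≈ 4.93 m

Weak-axis I_min = (h_o·b_o³ − h_i·b_i³)/12 with b_o = 127, b_i = 104.0 mm (shorter outer/inner sides).
I_min = (147×127³ − 124.0×104.0³)/12 = 1.347×10^7 mm⁴
I = 1.347×10^-5 m⁴
Required critical load P_cr = n·P = 2.4 × 230 = 552.0 kN = 5.520×10^5 N
From P_cr = π²EI/(K·L)²:  L = (1/K)·√(π²EI/P_cr) = (1/1)·√(π²×1.01×10^11×1.347×10^-5/5.520×10^5)
L = 4.93 m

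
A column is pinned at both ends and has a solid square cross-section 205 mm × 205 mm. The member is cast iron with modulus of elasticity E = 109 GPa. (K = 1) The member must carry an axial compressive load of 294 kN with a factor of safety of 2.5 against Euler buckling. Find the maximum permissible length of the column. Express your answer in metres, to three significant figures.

L_max ≈ 14.7 m

I = a⁴/12 = 205⁴/12 = 1.472×10^8 mm⁴
I = 1.472×10^-4 m⁴
Required critical load P_cr = n·P = 2.5 × 294 = 735.0 kN = 7.350×10^5 N
From P_cr = π²EI/(K·L)²:  L = (1/K)·√(π²EI/P_cr) = (1/1)·√(π²×1.09×10^11×1.472×10^-4/7.350×10^5)
L = 14.7 m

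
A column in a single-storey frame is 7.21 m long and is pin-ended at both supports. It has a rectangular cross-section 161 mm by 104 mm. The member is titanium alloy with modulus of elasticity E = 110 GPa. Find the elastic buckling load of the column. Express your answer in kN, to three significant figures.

Buckling occurs about the weak axis: I_min = h·b³/12 with b = 104 mm (the shorter side).
I_min = 161×104³/12 = 1.509×10^7 mm⁴
I = 1.509×10^7 mm⁴ = 1.509×10^-5 m⁴
Effective length L_e = K·L = 1 × 7.21 = 7.210 m
P_cr = π²EI / L_e² = π² × 110×10⁹ × 1.509×10^-5 / 7.210² = 3.152×10^5 N

P_cr ≈ 315 kN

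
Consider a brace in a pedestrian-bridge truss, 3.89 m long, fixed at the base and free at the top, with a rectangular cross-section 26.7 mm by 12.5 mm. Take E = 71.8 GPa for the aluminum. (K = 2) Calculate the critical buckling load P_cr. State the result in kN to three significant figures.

Buckling occurs about the weak axis: I_min = h·b³/12 with b = 12.5 mm (the shorter side).
I_min = 26.7×12.5³/12 = 4.346×10^3 mm⁴
I = 4.346×10^3 mm⁴ = 4.346×10^-9 m⁴
Effective length L_e = K·L = 2 × 3.89 = 7.780 m
P_cr = π²EI / L_e² = π² × 71.8×10⁹ × 4.346×10^-9 / 7.780² = 50.88 N

P_cr ≈ 0.0509 kN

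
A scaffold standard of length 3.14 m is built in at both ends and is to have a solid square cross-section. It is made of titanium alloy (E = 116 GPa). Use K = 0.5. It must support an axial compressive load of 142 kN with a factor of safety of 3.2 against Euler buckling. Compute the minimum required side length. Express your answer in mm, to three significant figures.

a ≈ 58.5 mm

Required P_cr = n·P = 3.2 × 142 = 454.4 kN
L_e = K·L = 0.5 × 3.14 = 1.570 m
Required I = P_cr·L_e²/(π²E) = 4.544×10^5 × 1.570² / (π² × 1.16×10^11) = 9.783×10^-7 m⁴
I_req = 9.783×10^5 mm⁴
Solid square: I = a⁴/12  ⇒  a = (12I)^(1/4) = (12×9.783×10^5)^(1/4) = 58.5 mm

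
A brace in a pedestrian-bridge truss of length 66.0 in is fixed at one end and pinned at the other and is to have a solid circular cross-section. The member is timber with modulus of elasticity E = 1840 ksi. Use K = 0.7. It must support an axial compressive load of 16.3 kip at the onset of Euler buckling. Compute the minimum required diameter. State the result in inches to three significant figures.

L_e = K·L = 0.7 × 66.0 = 46.20 in
Required I = P_cr·L_e²/(π²E) = 1.630×10^4 × 46.20² / (π² × 1.84×10^6) = 1.916 in⁴
Solid circle: I = πd⁴/64  ⇒  d = (64I/π)^(1/4) = (64×1.916/π)^(1/4) = 2.50 in

d ≈ 2.50 in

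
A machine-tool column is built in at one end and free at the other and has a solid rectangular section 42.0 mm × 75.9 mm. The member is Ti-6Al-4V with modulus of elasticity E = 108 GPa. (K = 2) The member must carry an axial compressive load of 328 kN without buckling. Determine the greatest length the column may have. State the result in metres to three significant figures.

Buckling occurs about the weak axis: I_min = h·b³/12 with b = 42.0 mm (the shorter side).
I_min = 75.9×42.0³/12 = 4.686×10^5 mm⁴
I = 4.686×10^-7 m⁴
At the buckling limit P_cr = P = 3.280×10^5 N
From P_cr = π²EI/(K·L)²:  L = (1/K)·√(π²EI/P_cr) = (1/2)·√(π²×1.08×10^11×4.686×10^-7/3.280×10^5)
L = 0.617 m

L_max ≈ 0.617 m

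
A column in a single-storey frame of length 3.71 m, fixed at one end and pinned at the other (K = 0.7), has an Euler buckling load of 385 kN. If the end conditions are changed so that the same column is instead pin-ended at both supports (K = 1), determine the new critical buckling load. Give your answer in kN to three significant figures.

P_cr ≈ 189 kN

P_cr ∝ 1/K², so P_cr,new = P_cr,old × (K_old/K_new)² = 385 × (0.7/1)²
= 385 × 0.4900 = 189 kN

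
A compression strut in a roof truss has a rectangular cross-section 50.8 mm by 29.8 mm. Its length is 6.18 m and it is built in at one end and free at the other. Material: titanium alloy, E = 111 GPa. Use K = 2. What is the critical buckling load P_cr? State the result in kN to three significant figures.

Buckling occurs about the weak axis: I_min = h·b³/12 with b = 29.8 mm (the shorter side).
I_min = 50.8×29.8³/12 = 1.120×10^5 mm⁴
I = 1.120×10^5 mm⁴ = 1.120×10^-7 m⁴
Effective length L_e = K·L = 2 × 6.18 = 12.36 m
P_cr = π²EI / L_e² = π² × 111×10⁹ × 1.120×10^-7 / 12.36² = 803.4 N

P_cr ≈ 0.803 kN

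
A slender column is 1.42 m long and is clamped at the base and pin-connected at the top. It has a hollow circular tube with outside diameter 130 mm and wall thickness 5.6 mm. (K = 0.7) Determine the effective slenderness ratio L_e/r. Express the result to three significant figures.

λ ≈ 22.6

Inner diameter d_i = 130 − 2×5.6 = 118.8 mm
I = π(d_o⁴ − d_i⁴)/64 = π(130⁴ − 118.8⁴)/64 = 4.242×10^6 mm⁴
A = 2.189×10^3 mm²;  r_min = √(I/A) = √(4.242×10^6/2.189×10^3) = 44.03 mm
L_e = K·L = 0.7 × 1.42 m = 0.9940 m = 994.00 mm
λ = L_e / r_min = 994.00 / 44.03 = 22.6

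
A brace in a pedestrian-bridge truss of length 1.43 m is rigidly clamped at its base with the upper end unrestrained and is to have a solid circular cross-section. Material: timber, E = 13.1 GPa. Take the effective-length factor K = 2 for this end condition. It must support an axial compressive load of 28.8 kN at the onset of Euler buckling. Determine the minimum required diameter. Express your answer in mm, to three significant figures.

L_e = K·L = 2 × 1.43 = 2.860 m
Required I = P_cr·L_e²/(π²E) = 2.880×10^4 × 2.860² / (π² × 1.31×10^10) = 1.822×10^-6 m⁴
I_req = 1.822×10^6 mm⁴
Solid circle: I = πd⁴/64  ⇒  d = (64I/π)^(1/4) = (64×1.822×10^6/π)^(1/4) = 78.1 mm

d ≈ 78.1 mm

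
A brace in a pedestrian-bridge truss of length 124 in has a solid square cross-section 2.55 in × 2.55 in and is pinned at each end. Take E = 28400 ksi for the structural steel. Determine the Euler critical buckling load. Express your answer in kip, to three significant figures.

I = a⁴/12 = 2.55⁴/12 = 3.524 in⁴
Effective length L_e = K·L = 1 × 124 = 124.0 in
P_cr = π²EI / L_e² = π² × 28400×10³ × 3.524 / 124.0² = 6.423×10^4 lb

P_cr ≈ 64.2 kip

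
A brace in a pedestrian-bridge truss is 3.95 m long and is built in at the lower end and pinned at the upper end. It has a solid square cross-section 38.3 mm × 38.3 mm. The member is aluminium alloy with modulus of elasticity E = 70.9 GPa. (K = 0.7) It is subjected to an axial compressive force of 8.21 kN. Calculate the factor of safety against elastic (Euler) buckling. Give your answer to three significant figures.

I = a⁴/12 = 38.3⁴/12 = 1.793×10^5 mm⁴
I = 1.793×10^5 mm⁴ = 1.793×10^-7 m⁴
Effective length L_e = K·L = 0.7 × 3.95 = 2.765 m
P_cr = π²EI / L_e² = π² × 70.9×10⁹ × 1.793×10^-7 / 2.765² = 1.641×10^4 N
Factor of safety n = P_cr / P = 16.412 / 8.21 = 2.00

n ≈ 2.00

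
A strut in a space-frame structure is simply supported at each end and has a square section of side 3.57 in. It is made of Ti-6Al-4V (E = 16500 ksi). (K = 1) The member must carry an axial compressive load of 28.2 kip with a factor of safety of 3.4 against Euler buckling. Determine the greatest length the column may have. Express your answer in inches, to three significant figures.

L_max ≈ 152 in

I = a⁴/12 = 3.57⁴/12 = 13.54 in⁴
Required critical load P_cr = n·P = 3.4 × 28.2 = 95.88 kip = 9.588×10^4 lb
From P_cr = π²EI/(K·L)²:  L = (1/K)·√(π²EI/P_cr) = (1/1)·√(π²×1.65×10^7×13.54/9.588×10^4)
L = 152 in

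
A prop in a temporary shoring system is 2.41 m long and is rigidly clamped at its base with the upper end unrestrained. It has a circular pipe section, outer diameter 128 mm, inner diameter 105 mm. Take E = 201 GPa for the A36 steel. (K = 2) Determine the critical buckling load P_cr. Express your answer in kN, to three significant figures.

d_o = 128 mm, d_i = 105 mm
I = π(d_o⁴ − d_i⁴)/64 = π(128⁴ − 105.0⁴)/64 = 7.210×10^6 mm⁴
I = 7.210×10^6 mm⁴ = 7.210×10^-6 m⁴
Effective length L_e = K·L = 2 × 2.41 = 4.820 m
P_cr = π²EI / L_e² = π² × 201×10⁹ × 7.210×10^-6 / 4.820² = 6.157×10^5 N

P_cr ≈ 616 kN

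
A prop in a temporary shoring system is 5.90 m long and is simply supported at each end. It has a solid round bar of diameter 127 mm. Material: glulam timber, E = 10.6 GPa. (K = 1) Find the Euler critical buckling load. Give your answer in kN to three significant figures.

P_cr ≈ 38.4 kN

I = πd⁴/64 = π×127⁴/64 = 1.277×10^7 mm⁴
I = 1.277×10^7 mm⁴ = 1.277×10^-5 m⁴
Effective length L_e = K·L = 1 × 5.90 = 5.900 m
P_cr = π²EI / L_e² = π² × 10.6×10⁹ × 1.277×10^-5 / 5.900² = 3.838×10^4 N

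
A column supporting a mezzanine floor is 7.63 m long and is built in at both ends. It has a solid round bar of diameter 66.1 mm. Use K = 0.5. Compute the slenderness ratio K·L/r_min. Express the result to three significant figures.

For a solid circle r = d/4 = 66.1/4 = 16.52 mm
L_e = K·L = 0.5 × 7.63 m = 3.815 m = 3815.0 mm
λ = L_e / r_min = 3815.0 / 16.52 = 231

λ ≈ 231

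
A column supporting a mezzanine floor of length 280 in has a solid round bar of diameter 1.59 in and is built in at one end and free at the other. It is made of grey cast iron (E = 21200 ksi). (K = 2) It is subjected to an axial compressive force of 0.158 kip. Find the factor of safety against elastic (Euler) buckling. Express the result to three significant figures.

n ≈ 1.32

I = πd⁴/64 = π×1.59⁴/64 = 0.3137 in⁴
Effective length L_e = K·L = 2 × 280 = 560.0 in
P_cr = π²EI / L_e² = π² × 21200×10³ × 0.3137 / 560.0² = 209.3 lb
Factor of safety n = P_cr / P = 0.20932 / 0.158 = 1.32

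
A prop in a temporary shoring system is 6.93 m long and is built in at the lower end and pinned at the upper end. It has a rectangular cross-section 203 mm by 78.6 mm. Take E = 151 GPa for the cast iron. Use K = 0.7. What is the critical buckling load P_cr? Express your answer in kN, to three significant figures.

Buckling occurs about the weak axis: I_min = h·b³/12 with b = 78.6 mm (the shorter side).
I_min = 203×78.6³/12 = 8.215×10^6 mm⁴
I = 8.215×10^6 mm⁴ = 8.215×10^-6 m⁴
Effective length L_e = K·L = 0.7 × 6.93 = 4.851 m
P_cr = π²EI / L_e² = π² × 151×10⁹ × 8.215×10^-6 / 4.851² = 5.202×10^5 N

P_cr ≈ 520 kN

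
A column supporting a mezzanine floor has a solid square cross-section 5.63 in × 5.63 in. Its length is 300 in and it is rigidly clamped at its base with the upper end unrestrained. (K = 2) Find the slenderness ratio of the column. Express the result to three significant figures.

λ ≈ 369

I = a⁴/12 = 5.63⁴/12 = 83.72 in⁴
A = 31.70 in²;  r_min = √(I/A) = √(83.72/31.70) = 1.625 in
L_e = K·L = 2 × 300 = 600.0 in
λ = L_e / r_min = 600.00 / 1.625 = 369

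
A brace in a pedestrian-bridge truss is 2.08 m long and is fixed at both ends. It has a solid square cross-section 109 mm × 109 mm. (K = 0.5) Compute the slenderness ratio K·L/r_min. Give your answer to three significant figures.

I = a⁴/12 = 109⁴/12 = 1.176×10^7 mm⁴
A = 1.188×10^4 mm²;  r_min = √(I/A) = √(1.176×10^7/1.188×10^4) = 31.47 mm
L_e = K·L = 0.5 × 2.08 m = 1.040 m = 1040.0 mm
λ = L_e / r_min = 1040.0 / 31.47 = 33.1

λ ≈ 33.1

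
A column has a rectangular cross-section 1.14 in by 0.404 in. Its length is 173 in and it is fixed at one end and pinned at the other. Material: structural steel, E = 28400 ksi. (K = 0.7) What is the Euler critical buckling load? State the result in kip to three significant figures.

Buckling occurs about the weak axis: I_min = h·b³/12 with b = 0.404 in (the shorter side).
I_min = 1.14×0.404³/12 = 6.264×10^-3 in⁴
Effective length L_e = K·L = 0.7 × 173 = 121.1 in
P_cr = π²EI / L_e² = π² × 28400×10³ × 6.264×10^-3 / 121.1² = 119.7 lb

P_cr ≈ 0.120 kip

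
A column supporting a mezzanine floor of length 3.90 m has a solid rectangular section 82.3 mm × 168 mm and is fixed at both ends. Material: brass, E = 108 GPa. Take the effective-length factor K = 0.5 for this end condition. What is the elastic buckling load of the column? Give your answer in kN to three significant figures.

Buckling occurs about the weak axis: I_min = h·b³/12 with b = 82.3 mm (the shorter side).
I_min = 168×82.3³/12 = 7.804×10^6 mm⁴
I = 7.804×10^6 mm⁴ = 7.804×10^-6 m⁴
Effective length L_e = K·L = 0.5 × 3.90 = 1.950 m
P_cr = π²EI / L_e² = π² × 108×10⁹ × 7.804×10^-6 / 1.950² = 2.188×10^6 N

P_cr ≈ 2190 kN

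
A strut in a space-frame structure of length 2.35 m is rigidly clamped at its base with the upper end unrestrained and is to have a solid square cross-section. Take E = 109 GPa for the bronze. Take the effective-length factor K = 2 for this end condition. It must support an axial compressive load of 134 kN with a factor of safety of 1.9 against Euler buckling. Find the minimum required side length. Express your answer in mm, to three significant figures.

Required P_cr = n·P = 1.9 × 134 = 254.6 kN
L_e = K·L = 2 × 2.35 = 4.700 m
Required I = P_cr·L_e²/(π²E) = 2.546×10^5 × 4.700² / (π² × 1.09×10^11) = 5.228×10^-6 m⁴
I_req = 5.228×10^6 mm⁴
Solid square: I = a⁴/12  ⇒  a = (12I)^(1/4) = (12×5.228×10^6)^(1/4) = 89.0 mm

a ≈ 89.0 mm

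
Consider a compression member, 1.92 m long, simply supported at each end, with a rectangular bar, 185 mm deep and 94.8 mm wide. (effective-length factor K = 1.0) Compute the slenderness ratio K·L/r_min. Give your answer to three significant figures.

For a rectangle r_min = b/√12 = 94.8/√12 = 27.37 mm
L_e = K·L = 1 × 1.92 m = 1.920 m = 1920.0 mm
λ = L_e / r_min = 1920.0 / 27.37 = 70.2

λ ≈ 70.2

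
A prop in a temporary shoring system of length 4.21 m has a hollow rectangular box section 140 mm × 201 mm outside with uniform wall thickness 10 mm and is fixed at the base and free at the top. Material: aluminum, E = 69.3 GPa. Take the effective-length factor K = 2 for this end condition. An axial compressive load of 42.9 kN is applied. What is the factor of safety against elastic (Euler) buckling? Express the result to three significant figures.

Inner dimensions: h_i = 201 − 2×10 = 181.0 mm, b_i = 140 − 2×10 = 120.0 mm
Weak-axis I_min = (h_o·b_o³ − h_i·b_i³)/12 with b_o = 140, b_i = 120.0 mm (shorter outer/inner sides).
I_min = (201×140³ − 181.0×120.0³)/12 = 1.990×10^7 mm⁴
I = 1.990×10^7 mm⁴ = 1.990×10^-5 m⁴
Effective length L_e = K·L = 2 × 4.21 = 8.420 m
P_cr = π²EI / L_e² = π² × 69.3×10⁹ × 1.990×10^-5 / 8.420² = 1.920×10^5 N
Factor of safety n = P_cr / P = 191.96 / 42.9 = 4.47

n ≈ 4.47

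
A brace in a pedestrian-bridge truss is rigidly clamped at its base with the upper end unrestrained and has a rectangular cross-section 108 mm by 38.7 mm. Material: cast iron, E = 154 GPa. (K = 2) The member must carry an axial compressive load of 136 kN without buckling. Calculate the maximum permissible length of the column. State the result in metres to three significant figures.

Buckling occurs about the weak axis: I_min = h·b³/12 with b = 38.7 mm (the shorter side).
I_min = 108×38.7³/12 = 5.216×10^5 mm⁴
I = 5.216×10^-7 m⁴
At the buckling limit P_cr = P = 1.360×10^5 N
From P_cr = π²EI/(K·L)²:  L = (1/K)·√(π²EI/P_cr) = (1/2)·√(π²×1.54×10^11×5.216×10^-7/1.360×10^5)
L = 1.21 m

L_max ≈ 1.21 m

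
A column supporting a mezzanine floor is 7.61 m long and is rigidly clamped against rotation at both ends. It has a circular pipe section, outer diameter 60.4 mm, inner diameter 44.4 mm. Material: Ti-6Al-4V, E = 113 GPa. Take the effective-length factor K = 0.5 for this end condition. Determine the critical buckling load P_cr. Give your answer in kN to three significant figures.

d_o = 60.4 mm, d_i = 44.4 mm
I = π(d_o⁴ − d_i⁴)/64 = π(60.4⁴ − 44.40⁴)/64 = 4.625×10^5 mm⁴
I = 4.625×10^5 mm⁴ = 4.625×10^-7 m⁴
Effective length L_e = K·L = 0.5 × 7.61 = 3.805 m
P_cr = π²EI / L_e² = π² × 113×10⁹ × 4.625×10^-7 / 3.805² = 3.563×10^4 N

P_cr ≈ 35.6 kN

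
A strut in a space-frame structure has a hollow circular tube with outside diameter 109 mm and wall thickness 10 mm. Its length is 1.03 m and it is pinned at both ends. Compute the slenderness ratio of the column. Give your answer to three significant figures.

Inner diameter d_i = 109 − 2×10 = 89.00 mm
I = π(d_o⁴ − d_i⁴)/64 = π(109⁴ − 89.00⁴)/64 = 3.849×10^6 mm⁴
A = 3.110×10^3 mm²;  r_min = √(I/A) = √(3.849×10^6/3.110×10^3) = 35.18 mm
L_e = K·L = 1 × 1.03 m = 1.030 m = 1030.0 mm
λ = L_e / r_min = 1030.0 / 35.18 = 29.3

λ ≈ 29.3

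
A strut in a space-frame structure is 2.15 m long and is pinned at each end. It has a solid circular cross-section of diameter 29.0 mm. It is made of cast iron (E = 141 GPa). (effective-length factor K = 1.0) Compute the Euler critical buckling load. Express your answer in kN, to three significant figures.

P_cr ≈ 10.5 kN

I = πd⁴/64 = π×29.0⁴/64 = 3.472×10^4 mm⁴
I = 3.472×10^4 mm⁴ = 3.472×10^-8 m⁴
Effective length L_e = K·L = 1 × 2.15 = 2.150 m
P_cr = π²EI / L_e² = π² × 141×10⁹ × 3.472×10^-8 / 2.150² = 1.045×10^4 N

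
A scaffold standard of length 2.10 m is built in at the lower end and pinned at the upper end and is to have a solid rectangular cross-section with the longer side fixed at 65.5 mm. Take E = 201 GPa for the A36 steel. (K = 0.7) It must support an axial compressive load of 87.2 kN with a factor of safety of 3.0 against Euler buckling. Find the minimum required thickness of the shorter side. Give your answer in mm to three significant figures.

b ≈ 37.4 mm

Required P_cr = n·P = 3.0 × 87.2 = 261.6 kN
L_e = K·L = 0.7 × 2.10 = 1.470 m
Required I = P_cr·L_e²/(π²E) = 2.616×10^5 × 1.470² / (π² × 2.01×10^11) = 2.850×10^-7 m⁴
I_req = 2.850×10^5 mm⁴
Rectangle, weak axis: I_min = h·b³/12 with h = 65.5 mm fixed  ⇒  b = (12I/h)^(1/3) = 37.4 mm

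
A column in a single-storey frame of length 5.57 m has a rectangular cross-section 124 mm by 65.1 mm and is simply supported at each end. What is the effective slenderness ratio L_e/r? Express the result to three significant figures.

λ ≈ 296

For a rectangle r_min = b/√12 = 65.1/√12 = 18.79 mm
L_e = K·L = 1 × 5.57 m = 5.570 m = 5570.0 mm
λ = L_e / r_min = 5570.0 / 18.79 = 296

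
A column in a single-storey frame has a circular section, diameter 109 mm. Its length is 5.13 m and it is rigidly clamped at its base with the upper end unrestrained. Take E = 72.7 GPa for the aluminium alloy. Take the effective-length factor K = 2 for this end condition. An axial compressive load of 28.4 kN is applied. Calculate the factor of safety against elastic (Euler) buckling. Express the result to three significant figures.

n ≈ 1.66

I = πd⁴/64 = π×109⁴/64 = 6.929×10^6 mm⁴
I = 6.929×10^6 mm⁴ = 6.929×10^-6 m⁴
Effective length L_e = K·L = 2 × 5.13 = 10.26 m
P_cr = π²EI / L_e² = π² × 72.7×10⁹ × 6.929×10^-6 / 10.26² = 4.723×10^4 N
Factor of safety n = P_cr / P = 47.230 / 28.4 = 1.66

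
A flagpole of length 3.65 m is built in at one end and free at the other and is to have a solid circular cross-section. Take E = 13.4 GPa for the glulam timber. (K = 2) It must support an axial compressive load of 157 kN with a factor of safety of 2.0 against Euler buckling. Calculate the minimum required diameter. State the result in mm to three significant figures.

d ≈ 225 mm

Required P_cr = n·P = 2.0 × 157 = 314.0 kN
L_e = K·L = 2 × 3.65 = 7.300 m
Required I = P_cr·L_e²/(π²E) = 3.140×10^5 × 7.300² / (π² × 1.34×10^10) = 1.265×10^-4 m⁴
I_req = 1.265×10^8 mm⁴
Solid circle: I = πd⁴/64  ⇒  d = (64I/π)^(1/4) = (64×1.265×10^8/π)^(1/4) = 225 mm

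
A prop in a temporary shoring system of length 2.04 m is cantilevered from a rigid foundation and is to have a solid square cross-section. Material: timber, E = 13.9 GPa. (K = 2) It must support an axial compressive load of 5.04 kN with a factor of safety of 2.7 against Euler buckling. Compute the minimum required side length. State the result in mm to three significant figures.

Required P_cr = n·P = 2.7 × 5.04 = 13.61 kN
L_e = K·L = 2 × 2.04 = 4.080 m
Required I = P_cr·L_e²/(π²E) = 1.361×10^4 × 4.080² / (π² × 1.39×10^10) = 1.651×10^-6 m⁴
I_req = 1.651×10^6 mm⁴
Solid square: I = a⁴/12  ⇒  a = (12I)^(1/4) = (12×1.651×10^6)^(1/4) = 66.7 mm

a ≈ 66.7 mm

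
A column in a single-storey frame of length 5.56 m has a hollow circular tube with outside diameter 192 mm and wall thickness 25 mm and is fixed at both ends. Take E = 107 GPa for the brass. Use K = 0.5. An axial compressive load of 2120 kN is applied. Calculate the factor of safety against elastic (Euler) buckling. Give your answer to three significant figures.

Inner diameter d_i = 192 − 2×25 = 142.0 mm
I = π(d_o⁴ − d_i⁴)/64 = π(192⁴ − 142.0⁴)/64 = 4.675×10^7 mm⁴
I = 4.675×10^7 mm⁴ = 4.675×10^-5 m⁴
Effective length L_e = K·L = 0.5 × 5.56 = 2.780 m
P_cr = π²EI / L_e² = π² × 107×10⁹ × 4.675×10^-5 / 2.780² = 6.388×10^6 N
Factor of safety n = P_cr / P = 6388.1 / 2120 = 3.01

n ≈ 3.01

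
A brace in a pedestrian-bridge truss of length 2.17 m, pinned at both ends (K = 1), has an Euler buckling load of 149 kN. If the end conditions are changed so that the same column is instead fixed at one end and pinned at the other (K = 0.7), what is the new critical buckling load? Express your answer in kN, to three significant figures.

P_cr ≈ 304 kN

P_cr ∝ 1/K², so P_cr,new = P_cr,old × (K_old/K_new)² = 149 × (1/0.7)²
= 149 × 2.041 = 304 kN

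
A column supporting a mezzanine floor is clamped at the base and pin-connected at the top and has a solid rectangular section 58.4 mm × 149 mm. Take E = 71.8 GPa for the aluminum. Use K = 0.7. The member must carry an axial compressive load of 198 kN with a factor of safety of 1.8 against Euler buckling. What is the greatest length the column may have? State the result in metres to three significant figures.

L_max ≈ 3.17 m

Buckling occurs about the weak axis: I_min = h·b³/12 with b = 58.4 mm (the shorter side).
I_min = 149×58.4³/12 = 2.473×10^6 mm⁴
I = 2.473×10^-6 m⁴
Required critical load P_cr = n·P = 1.8 × 198 = 356.4 kN = 3.564×10^5 N
From P_cr = π²EI/(K·L)²:  L = (1/K)·√(π²EI/P_cr) = (1/0.7)·√(π²×7.18×10^10×2.473×10^-6/3.564×10^5)
L = 3.17 m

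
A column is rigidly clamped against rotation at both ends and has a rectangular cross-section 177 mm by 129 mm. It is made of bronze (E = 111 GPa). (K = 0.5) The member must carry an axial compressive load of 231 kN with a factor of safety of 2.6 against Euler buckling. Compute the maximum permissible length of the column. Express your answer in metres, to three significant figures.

L_max ≈ 15.2 m

Buckling occurs about the weak axis: I_min = h·b³/12 with b = 129 mm (the shorter side).
I_min = 177×129³/12 = 3.166×10^7 mm⁴
I = 3.166×10^-5 m⁴
Required critical load P_cr = n·P = 2.6 × 231 = 600.6 kN = 6.006×10^5 N
From P_cr = π²EI/(K·L)²:  L = (1/K)·√(π²EI/P_cr) = (1/0.5)·√(π²×1.11×10^11×3.166×10^-5/6.006×10^5)
L = 15.2 m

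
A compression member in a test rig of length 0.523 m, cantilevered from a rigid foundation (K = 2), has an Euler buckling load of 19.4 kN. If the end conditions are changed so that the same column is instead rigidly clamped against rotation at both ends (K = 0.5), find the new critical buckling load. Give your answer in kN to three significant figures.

P_cr ≈ 310 kN

P_cr ∝ 1/K², so P_cr,new = P_cr,old × (K_old/K_new)² = 19.4 × (2/0.5)²
= 19.4 × 16.00 = 310 kN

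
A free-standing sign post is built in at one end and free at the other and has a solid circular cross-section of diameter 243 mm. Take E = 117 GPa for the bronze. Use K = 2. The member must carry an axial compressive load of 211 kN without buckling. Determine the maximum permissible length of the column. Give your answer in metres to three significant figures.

I = πd⁴/64 = π×243⁴/64 = 1.712×10^8 mm⁴
I = 1.712×10^-4 m⁴
At the buckling limit P_cr = P = 2.110×10^5 N
From P_cr = π²EI/(K·L)²:  L = (1/K)·√(π²EI/P_cr) = (1/2)·√(π²×1.17×10^11×1.712×10^-4/2.110×10^5)
L = 15.3 m

L_max ≈ 15.3 m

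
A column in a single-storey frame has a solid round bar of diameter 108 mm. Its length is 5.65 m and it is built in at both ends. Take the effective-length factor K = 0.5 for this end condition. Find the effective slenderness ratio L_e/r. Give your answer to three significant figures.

λ ≈ 105

I = πd⁴/64 = π×108⁴/64 = 6.678×10^6 mm⁴
A = 9.161×10^3 mm²;  r_min = √(I/A) = √(6.678×10^6/9.161×10^3) = 27.00 mm
L_e = K·L = 0.5 × 5.65 m = 2.825 m = 2825.0 mm
λ = L_e / r_min = 2825.0 / 27.00 = 105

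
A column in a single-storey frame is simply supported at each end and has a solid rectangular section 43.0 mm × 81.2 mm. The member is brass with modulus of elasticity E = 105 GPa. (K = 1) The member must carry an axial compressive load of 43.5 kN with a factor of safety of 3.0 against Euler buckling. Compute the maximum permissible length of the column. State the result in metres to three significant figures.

L_max ≈ 2.07 m

Buckling occurs about the weak axis: I_min = h·b³/12 with b = 43.0 mm (the shorter side).
I_min = 81.2×43.0³/12 = 5.380×10^5 mm⁴
I = 5.380×10^-7 m⁴
Required critical load P_cr = n·P = 3.0 × 43.5 = 130.5 kN = 1.305×10^5 N
From P_cr = π²EI/(K·L)²:  L = (1/K)·√(π²EI/P_cr) = (1/1)·√(π²×1.05×10^11×5.380×10^-7/1.305×10^5)
L = 2.07 m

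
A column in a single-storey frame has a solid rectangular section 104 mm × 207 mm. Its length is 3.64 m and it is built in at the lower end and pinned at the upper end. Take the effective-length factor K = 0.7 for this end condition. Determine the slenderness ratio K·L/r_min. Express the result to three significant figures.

λ ≈ 84.9

For a rectangle r_min = b/√12 = 104/√12 = 30.02 mm
L_e = K·L = 0.7 × 3.64 m = 2.548 m = 2548.0 mm
λ = L_e / r_min = 2548.0 / 30.02 = 84.9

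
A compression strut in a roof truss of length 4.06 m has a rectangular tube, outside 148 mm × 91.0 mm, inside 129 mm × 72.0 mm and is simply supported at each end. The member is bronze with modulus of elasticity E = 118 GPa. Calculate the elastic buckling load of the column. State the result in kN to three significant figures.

Weak-axis I_min = (h_o·b_o³ − h_i·b_i³)/12 with b_o = 91.0, b_i = 72.00 mm (shorter outer/inner sides).
I_min = (148×91.0³ − 129.0×72.00³)/12 = 5.282×10^6 mm⁴
I = 5.282×10^6 mm⁴ = 5.282×10^-6 m⁴
Effective length L_e = K·L = 1 × 4.06 = 4.060 m
P_cr = π²EI / L_e² = π² × 118×10⁹ × 5.282×10^-6 / 4.060² = 3.732×10^5 N

P_cr ≈ 373 kN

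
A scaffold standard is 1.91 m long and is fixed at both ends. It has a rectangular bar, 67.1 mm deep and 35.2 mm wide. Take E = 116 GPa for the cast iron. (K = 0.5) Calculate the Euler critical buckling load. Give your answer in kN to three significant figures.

P_cr ≈ 306 kN

Buckling occurs about the weak axis: I_min = h·b³/12 with b = 35.2 mm (the shorter side).
I_min = 67.1×35.2³/12 = 2.439×10^5 mm⁴
I = 2.439×10^5 mm⁴ = 2.439×10^-7 m⁴
Effective length L_e = K·L = 0.5 × 1.91 = 0.9550 m
P_cr = π²EI / L_e² = π² × 116×10⁹ × 2.439×10^-7 / 0.9550² = 3.061×10^5 N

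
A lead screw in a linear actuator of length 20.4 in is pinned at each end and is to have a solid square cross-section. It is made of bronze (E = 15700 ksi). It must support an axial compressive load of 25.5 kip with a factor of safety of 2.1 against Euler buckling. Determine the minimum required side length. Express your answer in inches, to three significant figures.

a ≈ 1.15 in

Required P_cr = n·P = 2.1 × 25.5 = 53.55 kip
L_e = K·L = 1 × 20.4 = 20.40 in
Required I = P_cr·L_e²/(π²E) = 5.355×10^4 × 20.40² / (π² × 1.57×10^7) = 0.1438 in⁴
Solid square: I = a⁴/12  ⇒  a = (12I)^(1/4) = (12×0.1438)^(1/4) = 1.15 in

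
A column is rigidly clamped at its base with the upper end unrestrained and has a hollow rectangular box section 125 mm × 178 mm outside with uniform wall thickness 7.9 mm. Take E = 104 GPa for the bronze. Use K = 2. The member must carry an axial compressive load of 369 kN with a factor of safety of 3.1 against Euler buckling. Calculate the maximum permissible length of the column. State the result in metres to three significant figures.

Inner dimensions: h_i = 178 − 2×7.9 = 162.2 mm, b_i = 125 − 2×7.9 = 109.2 mm
Weak-axis I_min = (h_o·b_o³ − h_i·b_i³)/12 with b_o = 125, b_i = 109.2 mm (shorter outer/inner sides).
I_min = (178×125³ − 162.2×109.2³)/12 = 1.137×10^7 mm⁴
I = 1.137×10^-5 m⁴
Required critical load P_cr = n·P = 3.1 × 369 = 1144 kN = 1.144×10^6 N
From P_cr = π²EI/(K·L)²:  L = (1/K)·√(π²EI/P_cr) = (1/2)·√(π²×1.04×10^11×1.137×10^-5/1.144×10^6)
L = 1.60 m

L_max ≈ 1.60 m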